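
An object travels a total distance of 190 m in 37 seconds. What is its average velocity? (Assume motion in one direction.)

v_avg = Δd / Δt = 190 / 37 = 5.14 m/s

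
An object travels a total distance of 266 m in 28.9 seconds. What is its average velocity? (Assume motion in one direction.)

v_avg = Δd / Δt = 266 / 28.9 = 9.2 m/s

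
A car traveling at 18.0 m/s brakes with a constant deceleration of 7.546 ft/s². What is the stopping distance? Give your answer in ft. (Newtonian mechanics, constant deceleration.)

a = 7.546 ft/s² × 0.3048 = 2.30002 m/s²
d = v₀² / (2a) = 18.0² / (2 × 2.30002) = 324.0 / 4.60004 = 70.4342 m
d = 70.4342 m / 0.3048 = 231.1 ft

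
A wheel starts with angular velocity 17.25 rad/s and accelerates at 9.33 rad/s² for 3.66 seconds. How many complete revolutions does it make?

θ = ω₀t + ½αt² = 17.25×3.66 + ½×9.33×3.66² = 125.625474 rad
Total revolutions = θ/(2π) = 125.625474/(2π) = 19.99
Complete revolutions = ⌊19.99⌋ = 19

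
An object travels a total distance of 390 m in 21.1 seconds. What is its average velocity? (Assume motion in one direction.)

v_avg = Δd / Δt = 390 / 21.1 = 18.48 m/s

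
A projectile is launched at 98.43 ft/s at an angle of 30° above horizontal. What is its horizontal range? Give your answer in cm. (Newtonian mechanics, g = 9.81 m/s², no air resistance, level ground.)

v₀ = 98.43 ft/s × 0.3048 = 30.0015 m/s
R = v₀² × sin(2θ) / g = 30.0015² × sin(2 × 30°) / 9.81 = 900.09 × 0.866025 / 9.81 = 79.4598 m
R = 79.4598 m / 0.01 = 7946 cm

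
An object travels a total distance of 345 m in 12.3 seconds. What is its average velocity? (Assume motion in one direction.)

v_avg = Δd / Δt = 345 / 12.3 = 28.05 m/s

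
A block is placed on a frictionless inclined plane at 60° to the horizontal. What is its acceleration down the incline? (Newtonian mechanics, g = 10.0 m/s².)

a = g sin(θ) = 10.0 × sin(60°) = 10.0 × 0.866 = 8.66 m/s²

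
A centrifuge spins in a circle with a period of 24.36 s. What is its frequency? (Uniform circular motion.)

f = 1/T = 1/24.36 = 0.0411 Hz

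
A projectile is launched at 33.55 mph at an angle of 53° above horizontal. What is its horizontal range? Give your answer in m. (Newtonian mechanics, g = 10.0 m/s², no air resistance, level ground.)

v₀ = 33.55 mph × 0.44704 = 14.9982 m/s
R = v₀² × sin(2θ) / g = 14.9982² × sin(2 × 53°) / 10.0 = 224.946 × 0.961262 / 10.0 = 21.62 m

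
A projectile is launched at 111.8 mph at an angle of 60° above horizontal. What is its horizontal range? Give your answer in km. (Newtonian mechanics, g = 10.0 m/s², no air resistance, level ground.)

v₀ = 111.8 mph × 0.44704 = 49.9791 m/s
R = v₀² × sin(2θ) / g = 49.9791² × sin(2 × 60°) / 10.0 = 2497.91 × 0.866025 / 10.0 = 216.325 m
R = 216.325 m / 1000.0 = 0.2163 km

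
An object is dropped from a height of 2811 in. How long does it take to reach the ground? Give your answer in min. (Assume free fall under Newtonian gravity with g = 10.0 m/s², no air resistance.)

h = 2811 in × 0.0254 = 71.3994 m
t = √(2h/g) = √(2 × 71.3994 / 10.0) = 3.77887 s
t = 3.77887 s / 60.0 = 0.06298 min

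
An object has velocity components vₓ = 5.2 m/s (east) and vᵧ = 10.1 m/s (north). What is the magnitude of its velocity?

|v| = √(vₓ² + vᵧ²) = √(5.2² + 10.1²) = √(129.05) = 11.36 m/s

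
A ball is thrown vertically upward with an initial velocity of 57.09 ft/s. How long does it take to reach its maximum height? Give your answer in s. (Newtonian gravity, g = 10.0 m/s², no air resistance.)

v₀ = 57.09 ft/s × 0.3048 = 17.401 m/s
t_up = v₀ / g = 17.401 / 10.0 = 1.74 s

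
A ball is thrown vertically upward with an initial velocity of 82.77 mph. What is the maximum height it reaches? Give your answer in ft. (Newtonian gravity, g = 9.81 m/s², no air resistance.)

v₀ = 82.77 mph × 0.44704 = 37.0015 m/s
h_max = v₀² / (2g) = 37.0015² / (2 × 9.81) = 1369.11 / 19.62 = 69.7813 m
h_max = 69.7813 m / 0.3048 = 228.9 ft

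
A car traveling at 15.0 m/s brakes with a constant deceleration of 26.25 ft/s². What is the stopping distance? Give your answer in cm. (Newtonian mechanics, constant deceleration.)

a = 26.25 ft/s² × 0.3048 = 8.001 m/s²
d = v₀² / (2a) = 15.0² / (2 × 8.001) = 225.0 / 16.002 = 14.0607 m
d = 14.0607 m / 0.01 = 1406 cm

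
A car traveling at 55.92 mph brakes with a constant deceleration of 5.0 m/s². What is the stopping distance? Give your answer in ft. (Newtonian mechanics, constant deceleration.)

v₀ = 55.92 mph × 0.44704 = 24.9985 m/s
d = v₀² / (2a) = 24.9985² / (2 × 5.0) = 624.925 / 10.0 = 62.4925 m
d = 62.4925 m / 0.3048 = 205.0 ft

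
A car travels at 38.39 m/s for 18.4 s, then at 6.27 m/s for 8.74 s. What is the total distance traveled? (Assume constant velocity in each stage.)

d₁ = v₁t₁ = 38.39 × 18.4 = 706.376 m
d₂ = v₂t₂ = 6.27 × 8.74 = 54.7998 m
d_total = 706.376 + 54.7998 = 761.18 m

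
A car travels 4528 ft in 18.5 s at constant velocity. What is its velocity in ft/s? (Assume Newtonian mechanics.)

d = 4528 ft × 0.3048 = 1380.13 m
v = d / t = 1380.13 / 18.5 = 74.6016 m/s
v = 74.6016 m/s / 0.3048 = 244.8 ft/s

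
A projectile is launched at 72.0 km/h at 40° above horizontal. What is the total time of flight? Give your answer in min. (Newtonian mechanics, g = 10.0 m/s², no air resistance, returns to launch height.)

v₀ = 72.0 km/h × 0.2777777777777778 = 20.0 m/s
T = 2 × v₀ × sin(θ) / g = 2 × 20.0 × sin(40°) / 10.0 = 2 × 20.0 × 0.642788 / 10.0 = 2.57115 s
T = 2.57115 s / 60.0 = 0.04285 min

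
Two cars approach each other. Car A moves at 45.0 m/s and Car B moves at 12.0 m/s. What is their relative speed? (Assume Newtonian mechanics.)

v_rel = v_A + v_B = 45.0 + 12.0 = 57.0 m/s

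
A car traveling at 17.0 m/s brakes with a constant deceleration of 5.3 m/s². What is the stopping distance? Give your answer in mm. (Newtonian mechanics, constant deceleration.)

d = v₀² / (2a) = 17.0² / (2 × 5.3) = 289.0 / 10.6 = 27.2642 m
d = 27.2642 m / 0.001 = 27260 mm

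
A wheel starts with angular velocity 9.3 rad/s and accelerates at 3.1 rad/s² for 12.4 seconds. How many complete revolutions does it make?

θ = ω₀t + ½αt² = 9.3×12.4 + ½×3.1×12.4² = 353.648 rad
Total revolutions = θ/(2π) = 353.648/(2π) = 56.28
Complete revolutions = ⌊56.28⌋ = 56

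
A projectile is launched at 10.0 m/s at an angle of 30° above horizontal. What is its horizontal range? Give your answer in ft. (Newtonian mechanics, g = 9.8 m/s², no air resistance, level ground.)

R = v₀² × sin(2θ) / g = 10.0² × sin(2 × 30°) / 9.8 = 100.0 × 0.866025 / 9.8 = 8.83699 m
R = 8.83699 m / 0.3048 = 28.99 ft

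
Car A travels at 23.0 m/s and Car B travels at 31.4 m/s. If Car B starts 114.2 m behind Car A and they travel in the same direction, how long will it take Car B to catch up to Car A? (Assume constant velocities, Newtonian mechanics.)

Relative speed: v_rel = 31.4 - 23.0 = 8.4 m/s
Time to catch: t = d₀/v_rel = 114.2/8.4 = 13.6 s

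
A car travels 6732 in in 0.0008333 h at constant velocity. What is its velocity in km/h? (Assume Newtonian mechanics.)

d = 6732 in × 0.0254 = 170.993 m
t = 0.0008333 h × 3600.0 = 2.99988 s
v = d / t = 170.993 / 2.99988 = 56.9999 m/s
v = 56.9999 m/s / 0.2777777777777778 = 205.2 km/h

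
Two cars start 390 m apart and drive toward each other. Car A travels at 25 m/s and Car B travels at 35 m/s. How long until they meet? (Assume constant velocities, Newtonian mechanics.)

Combined speed: v_combined = 25 + 35 = 60 m/s
Time to meet: t = d/v_combined = 390/60 = 6.5 s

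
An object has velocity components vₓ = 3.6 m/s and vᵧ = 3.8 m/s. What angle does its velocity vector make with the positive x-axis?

θ = arctan(vᵧ/vₓ) = arctan(3.8/3.6) = 46.55°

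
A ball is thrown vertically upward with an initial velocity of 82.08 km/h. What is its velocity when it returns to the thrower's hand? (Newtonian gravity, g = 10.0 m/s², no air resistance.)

By conservation of energy (no air resistance), the ball returns to the throw height with the same speed as launch, but directed downward.
|v_ground| = v₀ = 82.08 km/h
v_ground = 82.08 km/h (downward)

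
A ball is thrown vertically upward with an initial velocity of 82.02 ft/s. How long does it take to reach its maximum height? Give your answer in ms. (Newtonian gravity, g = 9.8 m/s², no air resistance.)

v₀ = 82.02 ft/s × 0.3048 = 24.9997 m/s
t_up = v₀ / g = 24.9997 / 9.8 = 2.55099 s
t_up = 2.55099 s / 0.001 = 2551 ms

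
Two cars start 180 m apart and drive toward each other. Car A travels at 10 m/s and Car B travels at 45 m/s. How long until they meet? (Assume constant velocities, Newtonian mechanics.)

Combined speed: v_combined = 10 + 45 = 55 m/s
Time to meet: t = d/v_combined = 180/55 = 3.27 s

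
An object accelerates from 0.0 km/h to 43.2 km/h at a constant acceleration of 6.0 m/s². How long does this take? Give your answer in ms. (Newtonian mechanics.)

v₀ = 0.0 km/h × 0.2777777777777778 = 0.0 m/s
v = 43.2 km/h × 0.2777777777777778 = 12.0 m/s
t = (v - v₀) / a = (12.0 - 0.0) / 6.0 = 2.0 s
t = 2.0 s / 0.001 = 2000 ms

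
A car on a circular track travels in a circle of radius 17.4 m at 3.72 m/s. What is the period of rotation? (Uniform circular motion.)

T = 2πr/v = 2π×17.4/3.72 = 29.39 s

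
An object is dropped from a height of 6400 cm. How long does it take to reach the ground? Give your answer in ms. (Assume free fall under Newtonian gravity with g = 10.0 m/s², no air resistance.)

h = 6400 cm × 0.01 = 64.0 m
t = √(2h/g) = √(2 × 64.0 / 10.0) = 3.57771 s
t = 3.57771 s / 0.001 = 3578 ms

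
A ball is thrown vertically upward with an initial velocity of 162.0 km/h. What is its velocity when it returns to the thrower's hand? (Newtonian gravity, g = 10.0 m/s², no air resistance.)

By conservation of energy (no air resistance), the ball returns to the throw height with the same speed as launch, but directed downward.
|v_ground| = v₀ = 162.0 km/h
v_ground = 162.0 km/h (downward)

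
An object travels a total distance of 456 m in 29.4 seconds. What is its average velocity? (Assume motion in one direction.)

v_avg = Δd / Δt = 456 / 29.4 = 15.51 m/s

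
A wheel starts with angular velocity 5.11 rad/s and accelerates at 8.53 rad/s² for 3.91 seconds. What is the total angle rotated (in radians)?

θ = ω₀t + ½αt² = 5.11×3.91 + ½×8.53×3.91² = 85.18 rad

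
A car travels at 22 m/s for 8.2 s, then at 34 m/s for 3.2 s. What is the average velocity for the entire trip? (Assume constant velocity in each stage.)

d₁ = v₁t₁ = 22 × 8.2 = 180.4 m
d₂ = v₂t₂ = 34 × 3.2 = 108.8 m
d_total = 289.2 m, t_total = 11.4 s
v_avg = d_total/t_total = 289.2/11.4 = 25.37 m/s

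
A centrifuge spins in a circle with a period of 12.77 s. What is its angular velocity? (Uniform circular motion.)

ω = 2π/T = 2π/12.77 = 0.492 rad/s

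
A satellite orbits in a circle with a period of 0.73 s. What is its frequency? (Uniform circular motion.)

f = 1/T = 1/0.73 = 1.3699 Hz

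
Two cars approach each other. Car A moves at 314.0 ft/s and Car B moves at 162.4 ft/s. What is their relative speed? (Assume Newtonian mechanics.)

v_rel = v_A + v_B = 314.0 + 162.4 = 476.4 ft/s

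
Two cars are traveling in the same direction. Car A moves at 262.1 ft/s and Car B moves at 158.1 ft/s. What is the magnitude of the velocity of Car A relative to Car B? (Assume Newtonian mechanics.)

v_rel = |v_A - v_B| = |262.1 - 158.1| = 104.0 ft/s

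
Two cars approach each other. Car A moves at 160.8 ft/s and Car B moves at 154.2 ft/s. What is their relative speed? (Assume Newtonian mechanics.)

v_rel = v_A + v_B = 160.8 + 154.2 = 315.0 ft/s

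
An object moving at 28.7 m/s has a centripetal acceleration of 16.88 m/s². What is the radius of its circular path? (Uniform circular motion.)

r = v²/a_c = 28.7²/16.88 = 48.8 m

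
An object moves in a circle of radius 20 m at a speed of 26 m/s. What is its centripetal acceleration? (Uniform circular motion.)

a_c = v²/r = 26²/20 = 676/20 = 33.8 m/s²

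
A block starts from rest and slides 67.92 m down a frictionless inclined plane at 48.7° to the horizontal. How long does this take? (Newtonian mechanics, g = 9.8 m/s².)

a = g sin(θ) = 9.8 × sin(48.7°) = 7.3624 m/s²
t = √(2d/a) = √(2 × 67.92 / 7.3624) = 4.3 s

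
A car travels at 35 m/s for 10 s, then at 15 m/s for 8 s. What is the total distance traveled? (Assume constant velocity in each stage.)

d₁ = v₁t₁ = 35 × 10 = 350 m
d₂ = v₂t₂ = 15 × 8 = 120 m
d_total = 350 + 120 = 470 m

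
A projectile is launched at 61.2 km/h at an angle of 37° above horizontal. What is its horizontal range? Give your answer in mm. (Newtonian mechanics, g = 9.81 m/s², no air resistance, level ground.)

v₀ = 61.2 km/h × 0.2777777777777778 = 17.0 m/s
R = v₀² × sin(2θ) / g = 17.0² × sin(2 × 37°) / 9.81 = 289.0 × 0.961262 / 9.81 = 28.3185 m
R = 28.3185 m / 0.001 = 28320 mm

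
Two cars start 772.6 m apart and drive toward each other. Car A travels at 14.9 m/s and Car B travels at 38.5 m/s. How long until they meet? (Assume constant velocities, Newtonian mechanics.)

Combined speed: v_combined = 14.9 + 38.5 = 53.4 m/s
Time to meet: t = d/v_combined = 772.6/53.4 = 14.47 s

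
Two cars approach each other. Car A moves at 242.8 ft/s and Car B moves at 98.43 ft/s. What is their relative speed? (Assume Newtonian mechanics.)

v_rel = v_A + v_B = 242.8 + 98.43 = 341.23 ft/s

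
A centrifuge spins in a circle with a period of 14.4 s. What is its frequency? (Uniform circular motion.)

f = 1/T = 1/14.4 = 0.0694 Hz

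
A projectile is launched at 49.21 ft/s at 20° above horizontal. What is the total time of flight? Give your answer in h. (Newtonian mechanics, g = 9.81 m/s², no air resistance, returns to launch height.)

v₀ = 49.21 ft/s × 0.3048 = 14.9992 m/s
T = 2 × v₀ × sin(θ) / g = 2 × 14.9992 × sin(20°) / 9.81 = 2 × 14.9992 × 0.34202 / 9.81 = 1.04588 s
T = 1.04588 s / 3600.0 = 0.0002905 h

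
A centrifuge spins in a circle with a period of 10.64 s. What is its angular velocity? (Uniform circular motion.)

ω = 2π/T = 2π/10.64 = 0.5905 rad/s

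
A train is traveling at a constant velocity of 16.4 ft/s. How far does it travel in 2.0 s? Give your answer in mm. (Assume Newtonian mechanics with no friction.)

v = 16.4 ft/s × 0.3048 = 4.99872 m/s
d = v × t = 4.99872 × 2.0 = 9.99744 m
d = 9.99744 m / 0.001 = 9997 mm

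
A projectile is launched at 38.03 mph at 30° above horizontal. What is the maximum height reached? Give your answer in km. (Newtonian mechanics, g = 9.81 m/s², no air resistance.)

v₀ = 38.03 mph × 0.44704 = 17.0009 m/s
H = v₀² × sin²(θ) / (2g) = 17.0009² × sin(30°)² / (2 × 9.81) = 289.031 × 0.25 / 19.62 = 3.68286 m
H = 3.68286 m / 1000.0 = 0.003683 km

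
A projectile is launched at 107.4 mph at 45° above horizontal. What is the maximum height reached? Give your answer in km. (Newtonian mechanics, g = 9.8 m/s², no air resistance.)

v₀ = 107.4 mph × 0.44704 = 48.0121 m/s
H = v₀² × sin²(θ) / (2g) = 48.0121² × sin(45°)² / (2 × 9.8) = 2305.16 × 0.5 / 19.6 = 58.8051 m
H = 58.8051 m / 1000.0 = 0.05881 km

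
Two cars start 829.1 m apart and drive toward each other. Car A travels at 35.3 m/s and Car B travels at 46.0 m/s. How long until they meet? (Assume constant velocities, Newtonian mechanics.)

Combined speed: v_combined = 35.3 + 46.0 = 81.3 m/s
Time to meet: t = d/v_combined = 829.1/81.3 = 10.2 s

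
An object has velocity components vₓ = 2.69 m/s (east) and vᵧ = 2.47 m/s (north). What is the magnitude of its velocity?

|v| = √(vₓ² + vᵧ²) = √(2.69² + 2.47²) = √(13.337) = 3.65 m/s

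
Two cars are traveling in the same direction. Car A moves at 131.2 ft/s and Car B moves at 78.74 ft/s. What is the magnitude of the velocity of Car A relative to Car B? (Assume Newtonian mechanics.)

v_rel = |v_A - v_B| = |131.2 - 78.74| = 52.46 ft/s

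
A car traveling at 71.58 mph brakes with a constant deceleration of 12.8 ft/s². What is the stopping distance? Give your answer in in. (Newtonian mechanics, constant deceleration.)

v₀ = 71.58 mph × 0.44704 = 31.9991 m/s
a = 12.8 ft/s² × 0.3048 = 3.90144 m/s²
d = v₀² / (2a) = 31.9991² / (2 × 3.90144) = 1023.94 / 7.80288 = 131.226 m
d = 131.226 m / 0.0254 = 5166 in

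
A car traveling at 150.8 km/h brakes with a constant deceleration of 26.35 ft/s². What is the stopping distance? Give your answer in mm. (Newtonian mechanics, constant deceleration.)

v₀ = 150.8 km/h × 0.2777777777777778 = 41.8889 m/s
a = 26.35 ft/s² × 0.3048 = 8.03148 m/s²
d = v₀² / (2a) = 41.8889² / (2 × 8.03148) = 1754.68 / 16.063 = 109.237 m
d = 109.237 m / 0.001 = 109200 mm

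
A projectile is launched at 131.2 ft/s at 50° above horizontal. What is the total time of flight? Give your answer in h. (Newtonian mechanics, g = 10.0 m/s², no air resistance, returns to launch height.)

v₀ = 131.2 ft/s × 0.3048 = 39.9898 m/s
T = 2 × v₀ × sin(θ) / g = 2 × 39.9898 × sin(50°) / 10.0 = 2 × 39.9898 × 0.766044 / 10.0 = 6.12679 s
T = 6.12679 s / 3600.0 = 0.001702 h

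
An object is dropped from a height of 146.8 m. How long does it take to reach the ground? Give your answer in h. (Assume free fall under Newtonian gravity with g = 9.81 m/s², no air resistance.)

t = √(2h/g) = √(2 × 146.8 / 9.81) = 5.47071 s
t = 5.47071 s / 3600.0 = 0.00152 h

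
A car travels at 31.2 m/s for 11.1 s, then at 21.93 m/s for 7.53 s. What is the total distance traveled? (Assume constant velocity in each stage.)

d₁ = v₁t₁ = 31.2 × 11.1 = 346.32 m
d₂ = v₂t₂ = 21.93 × 7.53 = 165.1329 m
d_total = 346.32 + 165.1329 = 511.45 m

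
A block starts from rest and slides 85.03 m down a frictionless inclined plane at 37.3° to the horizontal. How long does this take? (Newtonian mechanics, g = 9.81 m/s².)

a = g sin(θ) = 9.81 × sin(37.3°) = 5.9447 m/s²
t = √(2d/a) = √(2 × 85.03 / 5.9447) = 5.35 s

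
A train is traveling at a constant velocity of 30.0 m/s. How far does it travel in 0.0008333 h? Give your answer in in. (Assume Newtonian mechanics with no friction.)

t = 0.0008333 h × 3600.0 = 2.99988 s
d = v × t = 30.0 × 2.99988 = 89.9964 m
d = 89.9964 m / 0.0254 = 3543 in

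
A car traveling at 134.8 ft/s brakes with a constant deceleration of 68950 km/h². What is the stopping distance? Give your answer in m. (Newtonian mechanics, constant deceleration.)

v₀ = 134.8 ft/s × 0.3048 = 41.087 m/s
a = 68950 km/h² × 7.716049382716049e-05 = 5.32022 m/s²
d = v₀² / (2a) = 41.087² / (2 × 5.32022) = 1688.14 / 10.6404 = 158.7 m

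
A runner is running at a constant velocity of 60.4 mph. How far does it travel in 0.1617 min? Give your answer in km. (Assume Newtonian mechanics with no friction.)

v = 60.4 mph × 0.44704 = 27.0012 m/s
t = 0.1617 min × 60.0 = 9.702 s
d = v × t = 27.0012 × 9.702 = 261.966 m
d = 261.966 m / 1000.0 = 0.262 km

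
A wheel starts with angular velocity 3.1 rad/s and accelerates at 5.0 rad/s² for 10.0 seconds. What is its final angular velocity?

ω = ω₀ + αt = 3.1 + 5.0 × 10.0 = 53.1 rad/s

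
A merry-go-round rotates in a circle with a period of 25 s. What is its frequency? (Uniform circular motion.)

f = 1/T = 1/25 = 0.04 Hz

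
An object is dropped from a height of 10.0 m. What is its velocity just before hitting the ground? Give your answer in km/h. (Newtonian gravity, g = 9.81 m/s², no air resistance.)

v = √(2gh) = √(2 × 9.81 × 10.0) = 14.0071 m/s
v = 14.0071 m/s / 0.2777777777777778 = 50.43 km/h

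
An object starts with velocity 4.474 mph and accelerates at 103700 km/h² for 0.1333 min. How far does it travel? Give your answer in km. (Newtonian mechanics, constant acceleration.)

v₀ = 4.474 mph × 0.44704 = 2.00006 m/s
a = 103700 km/h² × 7.716049382716049e-05 = 8.00154 m/s²
t = 0.1333 min × 60.0 = 7.998 s
d = v₀ × t + ½ × a × t² = 2.00006 × 7.998 + 0.5 × 8.00154 × 7.998² = 271.918 m
d = 271.918 m / 1000.0 = 0.2719 km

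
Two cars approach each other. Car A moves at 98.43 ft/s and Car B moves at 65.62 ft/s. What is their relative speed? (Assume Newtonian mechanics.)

v_rel = v_A + v_B = 98.43 + 65.62 = 164.05 ft/s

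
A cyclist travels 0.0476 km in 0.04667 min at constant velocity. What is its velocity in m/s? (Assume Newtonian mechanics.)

d = 0.0476 km × 1000.0 = 47.6 m
t = 0.04667 min × 60.0 = 2.8002 s
v = d / t = 47.6 / 2.8002 = 17.0 m/s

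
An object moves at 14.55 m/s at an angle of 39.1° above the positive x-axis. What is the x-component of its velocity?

vₓ = v cos(θ) = 14.55 × cos(39.1°) = 11.29 m/s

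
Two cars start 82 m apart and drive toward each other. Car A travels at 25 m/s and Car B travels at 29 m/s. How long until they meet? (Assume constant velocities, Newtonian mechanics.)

Combined speed: v_combined = 25 + 29 = 54 m/s
Time to meet: t = d/v_combined = 82/54 = 1.52 s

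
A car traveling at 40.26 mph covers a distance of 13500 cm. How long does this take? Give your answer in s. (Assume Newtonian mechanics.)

d = 13500 cm × 0.01 = 135.0 m
v = 40.26 mph × 0.44704 = 17.9978 m/s
t = d / v = 135.0 / 17.9978 = 7.501 s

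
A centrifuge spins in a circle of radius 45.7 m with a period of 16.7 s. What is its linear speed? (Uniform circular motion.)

v = 2πr/T = 2π×45.7/16.7 = 17.19 m/s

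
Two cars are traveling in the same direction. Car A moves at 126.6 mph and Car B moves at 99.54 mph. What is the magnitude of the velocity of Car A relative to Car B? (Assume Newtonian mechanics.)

v_rel = |v_A - v_B| = |126.6 - 99.54| = 27.06 mph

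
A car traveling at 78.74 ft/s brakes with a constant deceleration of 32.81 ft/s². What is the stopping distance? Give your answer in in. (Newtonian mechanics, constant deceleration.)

v₀ = 78.74 ft/s × 0.3048 = 24.0 m/s
a = 32.81 ft/s² × 0.3048 = 10.0005 m/s²
d = v₀² / (2a) = 24.0² / (2 × 10.0005) = 576.0 / 20.001 = 28.7986 m
d = 28.7986 m / 0.0254 = 1134 in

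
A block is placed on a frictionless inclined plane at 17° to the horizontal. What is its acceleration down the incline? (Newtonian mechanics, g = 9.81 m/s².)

a = g sin(θ) = 9.81 × sin(17°) = 9.81 × 0.2924 = 2.87 m/s²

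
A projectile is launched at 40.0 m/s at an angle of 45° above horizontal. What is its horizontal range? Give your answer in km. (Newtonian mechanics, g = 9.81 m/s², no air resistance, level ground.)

R = v₀² × sin(2θ) / g = 40.0² × sin(2 × 45°) / 9.81 = 1600.0 × 1.0 / 9.81 = 163.099 m
R = 163.099 m / 1000.0 = 0.1631 km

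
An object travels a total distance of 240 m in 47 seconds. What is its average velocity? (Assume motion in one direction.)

v_avg = Δd / Δt = 240 / 47 = 5.11 m/s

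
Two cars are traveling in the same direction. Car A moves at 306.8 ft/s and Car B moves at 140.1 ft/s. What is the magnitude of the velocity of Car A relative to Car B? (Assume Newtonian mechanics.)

v_rel = |v_A - v_B| = |306.8 - 140.1| = 166.7 ft/s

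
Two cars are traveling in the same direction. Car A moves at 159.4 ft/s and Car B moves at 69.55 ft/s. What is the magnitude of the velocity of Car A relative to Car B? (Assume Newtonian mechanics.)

v_rel = |v_A - v_B| = |159.4 - 69.55| = 89.85 ft/s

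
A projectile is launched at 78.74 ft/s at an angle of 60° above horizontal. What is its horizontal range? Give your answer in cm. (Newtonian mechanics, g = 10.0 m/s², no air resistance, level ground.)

v₀ = 78.74 ft/s × 0.3048 = 24.0 m/s
R = v₀² × sin(2θ) / g = 24.0² × sin(2 × 60°) / 10.0 = 576.0 × 0.866025 / 10.0 = 49.883 m
R = 49.883 m / 0.01 = 4988 cm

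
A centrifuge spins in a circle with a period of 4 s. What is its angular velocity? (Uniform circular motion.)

ω = 2π/T = 2π/4 = 1.5708 rad/s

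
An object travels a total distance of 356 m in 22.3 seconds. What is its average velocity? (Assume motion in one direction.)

v_avg = Δd / Δt = 356 / 22.3 = 15.96 m/s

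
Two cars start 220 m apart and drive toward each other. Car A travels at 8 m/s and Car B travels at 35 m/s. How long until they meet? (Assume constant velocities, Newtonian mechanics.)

Combined speed: v_combined = 8 + 35 = 43 m/s
Time to meet: t = d/v_combined = 220/43 = 5.12 s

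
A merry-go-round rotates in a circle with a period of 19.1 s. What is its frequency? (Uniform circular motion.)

f = 1/T = 1/19.1 = 0.0524 Hz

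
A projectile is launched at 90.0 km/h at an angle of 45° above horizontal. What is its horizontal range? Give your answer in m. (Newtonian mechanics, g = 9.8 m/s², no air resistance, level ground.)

v₀ = 90.0 km/h × 0.2777777777777778 = 25.0 m/s
R = v₀² × sin(2θ) / g = 25.0² × sin(2 × 45°) / 9.8 = 625.0 × 1.0 / 9.8 = 63.78 m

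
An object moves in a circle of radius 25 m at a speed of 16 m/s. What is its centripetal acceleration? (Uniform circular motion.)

a_c = v²/r = 16²/25 = 256/25 = 10.24 m/s²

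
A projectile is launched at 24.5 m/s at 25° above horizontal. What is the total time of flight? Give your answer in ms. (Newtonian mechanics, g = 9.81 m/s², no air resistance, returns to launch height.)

T = 2 × v₀ × sin(θ) / g = 2 × 24.5 × sin(25°) / 9.81 = 2 × 24.5 × 0.422618 / 9.81 = 2.11094 s
T = 2.11094 s / 0.001 = 2111 ms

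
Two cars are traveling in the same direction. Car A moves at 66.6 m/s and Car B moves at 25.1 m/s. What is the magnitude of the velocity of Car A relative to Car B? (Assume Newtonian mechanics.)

v_rel = |v_A - v_B| = |66.6 - 25.1| = 41.5 m/s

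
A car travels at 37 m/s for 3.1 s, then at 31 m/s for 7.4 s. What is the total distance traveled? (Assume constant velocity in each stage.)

d₁ = v₁t₁ = 37 × 3.1 = 114.7 m
d₂ = v₂t₂ = 31 × 7.4 = 229.4 m
d_total = 114.7 + 229.4 = 344.1 m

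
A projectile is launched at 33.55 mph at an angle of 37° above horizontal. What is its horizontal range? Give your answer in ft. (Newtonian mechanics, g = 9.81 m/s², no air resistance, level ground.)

v₀ = 33.55 mph × 0.44704 = 14.9982 m/s
R = v₀² × sin(2θ) / g = 14.9982² × sin(2 × 37°) / 9.81 = 224.946 × 0.961262 / 9.81 = 22.042 m
R = 22.042 m / 0.3048 = 72.32 ft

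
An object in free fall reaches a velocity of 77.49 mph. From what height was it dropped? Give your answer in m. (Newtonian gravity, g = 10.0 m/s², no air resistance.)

v = 77.49 mph × 0.44704 = 34.6411 m/s
h = v² / (2g) = 34.6411² / (2 × 10.0) = 60.0 m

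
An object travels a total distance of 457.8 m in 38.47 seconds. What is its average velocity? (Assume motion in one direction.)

v_avg = Δd / Δt = 457.8 / 38.47 = 11.9 m/s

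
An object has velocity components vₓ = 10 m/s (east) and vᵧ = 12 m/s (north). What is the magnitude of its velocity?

|v| = √(vₓ² + vᵧ²) = √(10² + 12²) = √(244) = 15.62 m/s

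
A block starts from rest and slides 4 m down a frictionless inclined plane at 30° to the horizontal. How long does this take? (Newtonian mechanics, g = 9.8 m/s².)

a = g sin(θ) = 9.8 × sin(30°) = 4.9 m/s²
t = √(2d/a) = √(2 × 4 / 4.9) = 1.28 s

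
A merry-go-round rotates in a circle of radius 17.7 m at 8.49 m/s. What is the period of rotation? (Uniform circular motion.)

T = 2πr/v = 2π×17.7/8.49 = 13.1 s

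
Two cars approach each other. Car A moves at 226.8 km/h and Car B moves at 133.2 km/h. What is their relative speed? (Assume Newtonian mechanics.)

v_rel = v_A + v_B = 226.8 + 133.2 = 360.0 km/h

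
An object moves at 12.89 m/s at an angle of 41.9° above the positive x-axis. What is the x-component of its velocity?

vₓ = v cos(θ) = 12.89 × cos(41.9°) = 9.59 m/s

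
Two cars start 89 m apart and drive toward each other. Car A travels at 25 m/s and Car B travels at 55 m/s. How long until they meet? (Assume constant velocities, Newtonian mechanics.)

Combined speed: v_combined = 25 + 55 = 80 m/s
Time to meet: t = d/v_combined = 89/80 = 1.11 s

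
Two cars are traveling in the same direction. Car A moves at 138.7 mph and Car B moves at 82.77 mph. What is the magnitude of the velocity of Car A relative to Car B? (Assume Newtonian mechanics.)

v_rel = |v_A - v_B| = |138.7 - 82.77| = 55.93 mph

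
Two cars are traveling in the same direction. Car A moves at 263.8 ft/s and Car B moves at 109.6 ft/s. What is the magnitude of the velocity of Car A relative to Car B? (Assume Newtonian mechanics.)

v_rel = |v_A - v_B| = |263.8 - 109.6| = 154.2 ft/s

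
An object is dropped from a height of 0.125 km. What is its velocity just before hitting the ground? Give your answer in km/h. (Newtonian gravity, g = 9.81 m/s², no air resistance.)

h = 0.125 km × 1000.0 = 125.0 m
v = √(2gh) = √(2 × 9.81 × 125.0) = 49.5227 m/s
v = 49.5227 m/s / 0.2777777777777778 = 178.3 km/h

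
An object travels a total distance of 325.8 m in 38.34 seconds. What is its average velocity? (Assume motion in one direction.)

v_avg = Δd / Δt = 325.8 / 38.34 = 8.5 m/s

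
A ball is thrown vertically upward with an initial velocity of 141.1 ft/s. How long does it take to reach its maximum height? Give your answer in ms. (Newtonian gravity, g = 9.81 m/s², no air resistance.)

v₀ = 141.1 ft/s × 0.3048 = 43.0073 m/s
t_up = v₀ / g = 43.0073 / 9.81 = 4.38403 s
t_up = 4.38403 s / 0.001 = 4384 ms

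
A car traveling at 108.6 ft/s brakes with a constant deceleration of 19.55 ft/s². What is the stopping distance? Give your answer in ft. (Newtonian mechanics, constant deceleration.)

v₀ = 108.6 ft/s × 0.3048 = 33.1013 m/s
a = 19.55 ft/s² × 0.3048 = 5.95884 m/s²
d = v₀² / (2a) = 33.1013² / (2 × 5.95884) = 1095.7 / 11.9177 = 91.9389 m
d = 91.9389 m / 0.3048 = 301.6 ft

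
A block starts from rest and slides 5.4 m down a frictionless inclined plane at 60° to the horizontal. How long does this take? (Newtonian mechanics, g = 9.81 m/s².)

a = g sin(θ) = 9.81 × sin(60°) = 8.4957 m/s²
t = √(2d/a) = √(2 × 5.4 / 8.4957) = 1.13 s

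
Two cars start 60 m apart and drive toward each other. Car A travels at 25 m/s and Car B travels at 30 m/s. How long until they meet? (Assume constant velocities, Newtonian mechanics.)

Combined speed: v_combined = 25 + 30 = 55 m/s
Time to meet: t = d/v_combined = 60/55 = 1.09 s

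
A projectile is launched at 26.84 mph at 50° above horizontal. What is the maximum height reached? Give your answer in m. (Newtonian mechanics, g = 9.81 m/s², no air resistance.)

v₀ = 26.84 mph × 0.44704 = 11.9986 m/s
H = v₀² × sin²(θ) / (2g) = 11.9986² × sin(50°)² / (2 × 9.81) = 143.966 × 0.586824 / 19.62 = 4.306 m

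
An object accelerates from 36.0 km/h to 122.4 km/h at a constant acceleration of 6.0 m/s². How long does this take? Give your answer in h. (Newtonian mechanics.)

v₀ = 36.0 km/h × 0.2777777777777778 = 10.0 m/s
v = 122.4 km/h × 0.2777777777777778 = 34.0 m/s
t = (v - v₀) / a = (34.0 - 10.0) / 6.0 = 4.0 s
t = 4.0 s / 3600.0 = 0.001111 h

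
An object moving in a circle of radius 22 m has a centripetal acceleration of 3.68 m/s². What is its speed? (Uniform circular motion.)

v = √(a_c × r) = √(3.68 × 22) = 9.0 m/s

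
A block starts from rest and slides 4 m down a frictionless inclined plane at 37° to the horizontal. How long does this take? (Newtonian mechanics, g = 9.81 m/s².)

a = g sin(θ) = 9.81 × sin(37°) = 5.9038 m/s²
t = √(2d/a) = √(2 × 4 / 5.9038) = 1.16 s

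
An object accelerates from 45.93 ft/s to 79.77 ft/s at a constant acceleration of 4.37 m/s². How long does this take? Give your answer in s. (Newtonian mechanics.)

v₀ = 45.93 ft/s × 0.3048 = 13.9995 m/s
v = 79.77 ft/s × 0.3048 = 24.3139 m/s
t = (v - v₀) / a = (24.3139 - 13.9995) / 4.37 = 2.36 s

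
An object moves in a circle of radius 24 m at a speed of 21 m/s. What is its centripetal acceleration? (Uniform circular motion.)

a_c = v²/r = 21²/24 = 441/24 = 18.38 m/s²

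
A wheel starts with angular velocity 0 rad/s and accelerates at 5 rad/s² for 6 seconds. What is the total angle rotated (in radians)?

θ = ω₀t + ½αt² = 0×6 + ½×5×6² = 90.0 rad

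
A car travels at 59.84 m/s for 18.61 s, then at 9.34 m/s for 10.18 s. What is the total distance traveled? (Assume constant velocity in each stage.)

d₁ = v₁t₁ = 59.84 × 18.61 = 1113.6224 m
d₂ = v₂t₂ = 9.34 × 10.18 = 95.0812 m
d_total = 1113.6224 + 95.0812 = 1208.7 m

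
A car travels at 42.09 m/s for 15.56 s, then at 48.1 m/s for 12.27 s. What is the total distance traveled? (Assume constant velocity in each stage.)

d₁ = v₁t₁ = 42.09 × 15.56 = 654.9204 m
d₂ = v₂t₂ = 48.1 × 12.27 = 590.187 m
d_total = 654.9204 + 590.187 = 1245.11 m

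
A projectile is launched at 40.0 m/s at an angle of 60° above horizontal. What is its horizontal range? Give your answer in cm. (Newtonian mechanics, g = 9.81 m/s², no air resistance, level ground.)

R = v₀² × sin(2θ) / g = 40.0² × sin(2 × 60°) / 9.81 = 1600.0 × 0.866025 / 9.81 = 141.248 m
R = 141.248 m / 0.01 = 14120 cm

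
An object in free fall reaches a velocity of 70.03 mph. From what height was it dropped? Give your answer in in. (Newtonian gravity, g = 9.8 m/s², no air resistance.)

v = 70.03 mph × 0.44704 = 31.3062 m/s
h = v² / (2g) = 31.3062² / (2 × 9.8) = 50.004 m
h = 50.004 m / 0.0254 = 1969 in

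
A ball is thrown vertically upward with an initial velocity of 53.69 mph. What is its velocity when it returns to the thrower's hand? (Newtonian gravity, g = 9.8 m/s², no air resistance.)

By conservation of energy (no air resistance), the ball returns to the throw height with the same speed as launch, but directed downward.
|v_ground| = v₀ = 53.69 mph
v_ground = 53.69 mph (downward)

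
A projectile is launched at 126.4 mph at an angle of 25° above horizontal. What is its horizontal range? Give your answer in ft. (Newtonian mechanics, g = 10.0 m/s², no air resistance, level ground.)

v₀ = 126.4 mph × 0.44704 = 56.5059 m/s
R = v₀² × sin(2θ) / g = 56.5059² × sin(2 × 25°) / 10.0 = 3192.92 × 0.766044 / 10.0 = 244.592 m
R = 244.592 m / 0.3048 = 802.5 ft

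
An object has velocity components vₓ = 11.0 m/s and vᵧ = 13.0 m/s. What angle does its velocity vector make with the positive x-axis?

θ = arctan(vᵧ/vₓ) = arctan(13.0/11.0) = 49.76°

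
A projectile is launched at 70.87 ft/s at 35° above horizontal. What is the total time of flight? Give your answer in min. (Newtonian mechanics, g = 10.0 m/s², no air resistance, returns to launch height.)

v₀ = 70.87 ft/s × 0.3048 = 21.6012 m/s
T = 2 × v₀ × sin(θ) / g = 2 × 21.6012 × sin(35°) / 10.0 = 2 × 21.6012 × 0.573576 / 10.0 = 2.47799 s
T = 2.47799 s / 60.0 = 0.0413 min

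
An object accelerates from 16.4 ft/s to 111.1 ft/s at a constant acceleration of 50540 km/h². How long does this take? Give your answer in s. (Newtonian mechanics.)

v₀ = 16.4 ft/s × 0.3048 = 4.99872 m/s
v = 111.1 ft/s × 0.3048 = 33.8633 m/s
a = 50540 km/h² × 7.716049382716049e-05 = 3.89969 m/s²
t = (v - v₀) / a = (33.8633 - 4.99872) / 3.89969 = 7.402 s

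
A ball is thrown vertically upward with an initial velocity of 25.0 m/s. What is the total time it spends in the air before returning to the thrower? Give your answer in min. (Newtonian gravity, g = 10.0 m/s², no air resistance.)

t_total = 2 × v₀ / g = 2 × 25.0 / 10.0 = 5.0 s
t_total = 5.0 s / 60.0 = 0.08333 min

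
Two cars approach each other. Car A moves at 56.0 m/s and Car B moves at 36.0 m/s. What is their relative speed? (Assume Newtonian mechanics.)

v_rel = v_A + v_B = 56.0 + 36.0 = 92.0 m/s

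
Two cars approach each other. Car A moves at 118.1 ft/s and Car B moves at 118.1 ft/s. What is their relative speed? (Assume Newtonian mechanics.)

v_rel = v_A + v_B = 118.1 + 118.1 = 236.2 ft/s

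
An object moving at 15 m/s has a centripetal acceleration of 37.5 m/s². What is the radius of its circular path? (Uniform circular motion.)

r = v²/a_c = 15²/37.5 = 6.0 m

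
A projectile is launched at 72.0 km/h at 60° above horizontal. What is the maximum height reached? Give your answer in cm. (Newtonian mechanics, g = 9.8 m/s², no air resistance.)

v₀ = 72.0 km/h × 0.2777777777777778 = 20.0 m/s
H = v₀² × sin²(θ) / (2g) = 20.0² × sin(60°)² / (2 × 9.8) = 400.0 × 0.75 / 19.6 = 15.3061 m
H = 15.3061 m / 0.01 = 1531 cm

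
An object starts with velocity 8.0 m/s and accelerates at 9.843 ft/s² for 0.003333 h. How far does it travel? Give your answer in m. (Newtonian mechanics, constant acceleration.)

a = 9.843 ft/s² × 0.3048 = 3.00015 m/s²
t = 0.003333 h × 3600.0 = 11.9988 s
d = v₀ × t + ½ × a × t² = 8.0 × 11.9988 + 0.5 × 3.00015 × 11.9988² = 312.0 m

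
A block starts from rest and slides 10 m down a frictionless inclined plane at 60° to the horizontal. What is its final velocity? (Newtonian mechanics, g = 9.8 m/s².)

a = g sin(θ) = 9.8 × sin(60°) = 8.487 m/s²
v = √(2ad) = √(2 × 8.487 × 10) = 13.03 m/s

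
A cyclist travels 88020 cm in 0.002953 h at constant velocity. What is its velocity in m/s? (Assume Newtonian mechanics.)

d = 88020 cm × 0.01 = 880.2 m
t = 0.002953 h × 3600.0 = 10.6308 s
v = d / t = 880.2 / 10.6308 = 82.8 m/s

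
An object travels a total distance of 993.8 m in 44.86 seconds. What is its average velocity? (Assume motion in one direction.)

v_avg = Δd / Δt = 993.8 / 44.86 = 22.15 m/s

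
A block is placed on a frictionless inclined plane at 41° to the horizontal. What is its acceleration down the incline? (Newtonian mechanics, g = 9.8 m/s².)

a = g sin(θ) = 9.8 × sin(41°) = 9.8 × 0.6561 = 6.43 m/s²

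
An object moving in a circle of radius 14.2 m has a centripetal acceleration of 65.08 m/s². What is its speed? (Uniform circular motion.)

v = √(a_c × r) = √(65.08 × 14.2) = 30.4 m/s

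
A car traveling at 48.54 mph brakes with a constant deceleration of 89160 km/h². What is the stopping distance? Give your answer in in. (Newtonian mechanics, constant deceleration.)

v₀ = 48.54 mph × 0.44704 = 21.6993 m/s
a = 89160 km/h² × 7.716049382716049e-05 = 6.87963 m/s²
d = v₀² / (2a) = 21.6993² / (2 × 6.87963) = 470.86 / 13.7593 = 34.2212 m
d = 34.2212 m / 0.0254 = 1347 in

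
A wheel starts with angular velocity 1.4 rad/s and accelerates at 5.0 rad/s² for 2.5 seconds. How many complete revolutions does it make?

θ = ω₀t + ½αt² = 1.4×2.5 + ½×5.0×2.5² = 19.125 rad
Total revolutions = θ/(2π) = 19.125/(2π) = 3.04
Complete revolutions = ⌊3.04⌋ = 3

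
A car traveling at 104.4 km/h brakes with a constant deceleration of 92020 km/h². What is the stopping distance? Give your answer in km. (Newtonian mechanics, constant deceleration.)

v₀ = 104.4 km/h × 0.2777777777777778 = 29.0 m/s
a = 92020 km/h² × 7.716049382716049e-05 = 7.10031 m/s²
d = v₀² / (2a) = 29.0² / (2 × 7.10031) = 841.0 / 14.2006 = 59.2228 m
d = 59.2228 m / 1000.0 = 0.05922 km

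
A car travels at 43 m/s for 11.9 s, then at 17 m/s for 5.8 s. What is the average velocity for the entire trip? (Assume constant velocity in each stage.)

d₁ = v₁t₁ = 43 × 11.9 = 511.7 m
d₂ = v₂t₂ = 17 × 5.8 = 98.6 m
d_total = 610.3 m, t_total = 17.7 s
v_avg = d_total/t_total = 610.3/17.7 = 34.48 m/s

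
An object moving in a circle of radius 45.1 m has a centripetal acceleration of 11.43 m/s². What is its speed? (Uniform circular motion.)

v = √(a_c × r) = √(11.43 × 45.1) = 22.7 m/s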